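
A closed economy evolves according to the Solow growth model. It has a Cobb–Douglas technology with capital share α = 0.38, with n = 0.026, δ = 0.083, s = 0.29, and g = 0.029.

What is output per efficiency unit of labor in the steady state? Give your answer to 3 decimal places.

y* = 1.576

At the steady state, Δk = 0, so s·k^α = (n + g + δ)·k.
Rearranging, k^(1−α) = s / (n + g + δ).
k^0.62 = 0.29 / (0.026 + 0.029 + 0.083) = 0.29 / 0.138 = 2.1014
k* = 2.1014^(1/0.62) ≈ 3.3126
y* = (k*)^α = 3.3126^0.38 ≈ 1.5764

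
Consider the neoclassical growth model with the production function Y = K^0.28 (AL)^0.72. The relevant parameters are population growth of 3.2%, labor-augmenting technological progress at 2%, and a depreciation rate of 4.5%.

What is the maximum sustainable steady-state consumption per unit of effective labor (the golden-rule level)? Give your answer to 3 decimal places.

At the golden rule, f'(k) = n + g + δ, so α·k^(α−1) = n + g + δ and k_gold = (α/(n + g + δ))^(1/(1−α)).
k_gold = (0.28/0.097)^(1/0.72) = 2.8866^1.3889 ≈ 4.3594
c_gold = f(k_gold) − (n + g + δ)·k_gold = 1.5102 − 0.097×4.3594 ≈ 1.0873

c_gold ≈ 1.087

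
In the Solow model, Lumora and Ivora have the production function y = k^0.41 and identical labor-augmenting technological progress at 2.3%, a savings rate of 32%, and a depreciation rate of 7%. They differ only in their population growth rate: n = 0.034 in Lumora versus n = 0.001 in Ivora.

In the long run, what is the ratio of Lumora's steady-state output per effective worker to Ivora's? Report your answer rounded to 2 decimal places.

Steady-state y* = [s/(n + g + δ)]^(α/(1−α)), so the ratio is [ (s_L/(n + g + δ)_L) / (s_I/(n + g + δ)_I) ]^0.6949.
s_L/(n + g + δ)_L = 0.32/0.127 = 2.5197; s_I/(n + g + δ)_I = 0.32/0.094 = 3.4043.
Ratio = (2.5197/3.4043)^0.6949 = 0.7402^0.6949 ≈ 0.8114

ratio ≈ 0.81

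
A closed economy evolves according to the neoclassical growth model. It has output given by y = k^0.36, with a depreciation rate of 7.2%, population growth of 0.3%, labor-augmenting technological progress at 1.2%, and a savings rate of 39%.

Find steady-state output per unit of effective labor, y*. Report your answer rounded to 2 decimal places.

y* = 2.33

In steady state, investment equals break-even investment: s·k^α = (n + g + δ)·k.
Dividing both sides by k: k^(1−α) = s / (n + g + δ).
k^0.64 = 0.39 / (0.003 + 0.012 + 0.072) = 0.39 / 0.087 = 4.4828
k* = 4.4828^(1/0.64) ≈ 10.4243
y* = (k*)^α = 10.4243^0.36 ≈ 2.3254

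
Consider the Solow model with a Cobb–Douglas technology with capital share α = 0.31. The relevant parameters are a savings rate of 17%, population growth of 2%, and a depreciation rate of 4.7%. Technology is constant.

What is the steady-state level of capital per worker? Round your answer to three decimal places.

Steady state requires s·f(k) = (n + δ)·k, i.e. s·k^α = (n + δ)·k.
Rearranging, k^(1−α) = s / (n + δ).
k^0.69 = 0.17 / (0.020 + 0.047) = 0.17 / 0.067 = 2.5373
k* = 2.5373^(1/0.69) ≈ 3.8552

k* = 3.855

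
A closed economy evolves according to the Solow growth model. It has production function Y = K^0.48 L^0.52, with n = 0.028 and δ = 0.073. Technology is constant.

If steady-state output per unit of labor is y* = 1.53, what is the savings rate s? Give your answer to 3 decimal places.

s ≈ 0.160

In steady state, investment equals break-even investment: s·k^α = (n + δ)·k.
Since y* = [s/(n + δ)]^(α/(1−α)), we have s/(n + δ) = (y*)^((1−α)/α) = 1.53^1.0833 = 1.5852.
Therefore s = 1.5852 × (n + δ) = 1.5852 × 0.101 = 0.1601.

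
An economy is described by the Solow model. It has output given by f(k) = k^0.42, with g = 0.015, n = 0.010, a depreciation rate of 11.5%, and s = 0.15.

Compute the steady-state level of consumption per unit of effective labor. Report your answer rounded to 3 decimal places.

At the steady state, Δk = 0, so s·k^α = (n + g + δ)·k.
Dividing both sides by k: k^(1−α) = s / (n + g + δ).
k^0.58 = 0.15 / (0.010 + 0.015 + 0.115) = 0.15 / 0.140 = 1.0714
k* = 1.0714^(1/0.58) ≈ 1.1263
y* = (k*)^α = 1.1263^0.42 ≈ 1.0512
c* = (1 − s)·y* = (1 − 0.15) × 1.0512 ≈ 0.8935

c* = 0.894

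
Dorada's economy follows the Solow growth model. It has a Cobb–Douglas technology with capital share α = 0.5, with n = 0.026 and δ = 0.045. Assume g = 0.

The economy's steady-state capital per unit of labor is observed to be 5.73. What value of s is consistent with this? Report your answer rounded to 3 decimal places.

At the steady state, Δk = 0, so s·k^α = (n + δ)·k.
So s / (n + δ) = (k*)^(1−α) = 5.73^0.5 = 2.3937.
Therefore s = 2.3937 × (n + δ) = 2.3937 × 0.071 = 0.1700.

s ≈ 0.170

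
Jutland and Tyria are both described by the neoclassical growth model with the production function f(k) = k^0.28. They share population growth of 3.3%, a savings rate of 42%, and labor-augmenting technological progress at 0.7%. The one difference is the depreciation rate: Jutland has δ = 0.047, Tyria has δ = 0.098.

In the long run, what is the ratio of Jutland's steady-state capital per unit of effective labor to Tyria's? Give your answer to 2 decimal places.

k*_J / k*_T ≈ 1.90

Steady-state k* = [s/(n + g + δ)]^(1/(1−α)), so the ratio is [ (s_J/(n + g + δ)_J) / (s_T/(n + g + δ)_T) ]^1.3889.
s_J/(n + g + δ)_J = 0.42/0.087 = 4.8276; s_T/(n + g + δ)_T = 0.42/0.138 = 3.0435.
Ratio = (4.8276/3.0435)^1.3889 = 1.5862^1.3889 ≈ 1.8979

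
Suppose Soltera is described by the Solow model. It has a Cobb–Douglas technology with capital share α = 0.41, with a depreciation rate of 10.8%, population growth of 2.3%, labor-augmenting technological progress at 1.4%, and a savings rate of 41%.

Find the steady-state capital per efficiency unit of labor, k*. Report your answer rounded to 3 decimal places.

In steady state, investment equals break-even investment: s·k^α = (n + g + δ)·k.
Dividing both sides by k: k^(1−α) = s / (n + g + δ).
k^0.59 = 0.41 / (0.023 + 0.014 + 0.108) = 0.41 / 0.145 = 2.8276
k* = 2.8276^(1/0.59) ≈ 5.8226

k* ≈ 5.823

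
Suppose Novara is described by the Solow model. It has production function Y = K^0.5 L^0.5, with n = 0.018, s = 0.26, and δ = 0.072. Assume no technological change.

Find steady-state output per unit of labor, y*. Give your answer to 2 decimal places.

y* = 2.89

In steady state, investment equals break-even investment: s·k^α = (n + δ)·k.
Rearranging, k^(1−α) = s / (n + δ).
k^0.5 = 0.26 / (0.018 + 0.072) = 0.26 / 0.090 = 2.8889
k* = 2.8889^(1/0.5) ≈ 8.3457
y* = (k*)^α = 8.3457^0.5 ≈ 2.8889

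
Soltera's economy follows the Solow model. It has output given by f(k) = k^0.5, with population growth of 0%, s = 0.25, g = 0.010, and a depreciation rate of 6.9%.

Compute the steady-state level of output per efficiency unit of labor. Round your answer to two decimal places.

At the steady state, Δk = 0, so s·k^α = (n + g + δ)·k.
Dividing both sides by k: k^(1−α) = s / (n + g + δ).
k^0.5 = 0.25 / (0.000 + 0.010 + 0.069) = 0.25 / 0.079 = 3.1646
k* = 3.1646^(1/0.5) ≈ 10.0147
y* = (k*)^α = 10.0147^0.5 ≈ 3.1646

y* ≈ 3.16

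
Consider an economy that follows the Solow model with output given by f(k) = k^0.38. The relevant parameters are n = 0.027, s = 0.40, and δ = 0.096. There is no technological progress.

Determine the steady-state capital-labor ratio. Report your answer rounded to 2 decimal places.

k* = 6.70

At the steady state, Δk = 0, so s·k^α = (n + δ)·k.
Dividing both sides by k: k^(1−α) = s / (n + δ).
k^0.62 = 0.40 / (0.027 + 0.096) = 0.40 / 0.123 = 3.2520
k* = 3.2520^(1/0.62) ≈ 6.6996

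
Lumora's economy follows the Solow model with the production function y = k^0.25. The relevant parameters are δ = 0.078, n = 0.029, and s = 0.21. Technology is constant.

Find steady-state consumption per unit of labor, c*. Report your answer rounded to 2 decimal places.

In steady state, investment equals break-even investment: s·k^α = (n + δ)·k.
Dividing both sides by k: k^(1−α) = s / (n + δ).
k^0.75 = 0.21 / (0.029 + 0.078) = 0.21 / 0.107 = 1.9626
k* = 1.9626^(1/0.75) ≈ 2.4572
y* = (k*)^α = 2.4572^0.25 ≈ 1.2520
c* = (1 − s)·y* = (1 − 0.21) × 1.2520 ≈ 0.9891

c* ≈ 0.99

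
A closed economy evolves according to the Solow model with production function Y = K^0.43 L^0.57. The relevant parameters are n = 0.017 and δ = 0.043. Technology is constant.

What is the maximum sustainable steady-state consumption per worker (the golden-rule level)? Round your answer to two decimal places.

At the golden rule, f'(k) = n + δ, so α·k^(α−1) = n + δ and k_gold = (α/(n + δ))^(1/(1−α)).
k_gold = (0.43/0.060)^(1/0.57) = 7.1667^1.7544 ≈ 31.6645
c_gold = f(k_gold) − (n + δ)·k_gold = 4.4182 − 0.060×31.6645 ≈ 2.5183

c_gold ≈ 2.52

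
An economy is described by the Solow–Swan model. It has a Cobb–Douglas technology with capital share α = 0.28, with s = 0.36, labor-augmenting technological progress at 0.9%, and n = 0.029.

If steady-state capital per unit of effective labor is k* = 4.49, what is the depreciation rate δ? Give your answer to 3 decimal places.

δ ≈ 0.084

At the steady state, Δk = 0, so s·k^α = (n + g + δ)·k.
So s / (n + g + δ) = (k*)^(1−α) = 4.49^0.72 = 2.9486.
Therefore n + g + δ = s / 2.9486 = 0.36 / 2.9486 = 0.1221, so δ = 0.1221 − 0.038 = 0.0841.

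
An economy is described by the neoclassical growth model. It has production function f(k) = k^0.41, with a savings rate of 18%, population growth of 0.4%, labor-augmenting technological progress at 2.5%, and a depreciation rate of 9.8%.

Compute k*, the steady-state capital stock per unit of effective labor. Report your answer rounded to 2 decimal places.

k* = 1.81

Steady state requires s·f(k) = (n + g + δ)·k, i.e. s·k^α = (n + g + δ)·k.
Rearranging, k^(1−α) = s / (n + g + δ).
k^0.59 = 0.18 / (0.004 + 0.025 + 0.098) = 0.18 / 0.127 = 1.4173
k* = 1.4173^(1/0.59) ≈ 1.8060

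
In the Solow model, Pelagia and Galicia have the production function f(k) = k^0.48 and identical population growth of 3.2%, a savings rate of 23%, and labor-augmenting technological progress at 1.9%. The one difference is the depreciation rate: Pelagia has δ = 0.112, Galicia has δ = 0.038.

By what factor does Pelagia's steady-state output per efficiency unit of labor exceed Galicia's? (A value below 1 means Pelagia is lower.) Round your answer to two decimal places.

ratio ≈ 0.57

Steady-state y* = [s/(n + g + δ)]^(α/(1−α)), so the ratio is [ (s_P/(n + g + δ)_P) / (s_G/(n + g + δ)_G) ]^0.9231.
s_P/(n + g + δ)_P = 0.23/0.163 = 1.4110; s_G/(n + g + δ)_G = 0.23/0.089 = 2.5843.
Ratio = (1.4110/2.5843)^0.9231 = 0.5460^0.9231 ≈ 0.5720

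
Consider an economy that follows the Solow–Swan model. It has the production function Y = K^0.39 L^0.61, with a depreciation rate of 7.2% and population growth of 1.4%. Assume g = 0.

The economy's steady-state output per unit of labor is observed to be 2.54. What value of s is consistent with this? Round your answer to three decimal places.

In steady state, investment equals break-even investment: s·k^α = (n + δ)·k.
Since y* = [s/(n + δ)]^(α/(1−α)), we have s/(n + δ) = (y*)^((1−α)/α) = 2.54^1.5641 = 4.2973.
Therefore s = 4.2973 × (n + δ) = 4.2973 × 0.086 = 0.3696.

s ≈ 0.370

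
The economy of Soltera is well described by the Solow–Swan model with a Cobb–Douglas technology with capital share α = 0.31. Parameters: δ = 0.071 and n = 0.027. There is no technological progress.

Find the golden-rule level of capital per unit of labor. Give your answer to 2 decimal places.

k_gold ≈ 5.31

The golden rule sets f'(k) = n + δ, i.e. α·k^(α−1) = n + δ.
So k^(1−α) = α / (n + δ) = 0.31 / 0.098 = 3.1633.
k_gold = 3.1633^(1/0.69) ≈ 5.3069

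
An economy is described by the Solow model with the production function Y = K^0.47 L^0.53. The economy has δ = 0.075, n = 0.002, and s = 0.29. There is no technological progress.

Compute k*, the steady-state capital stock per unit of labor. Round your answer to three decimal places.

k* ≈ 12.207

At the steady state, Δk = 0, so s·k^α = (n + δ)·k.
Dividing both sides by k: k^(1−α) = s / (n + δ).
k^0.53 = 0.29 / (0.002 + 0.075) = 0.29 / 0.077 = 3.7662
k* = 3.7662^(1/0.53) ≈ 12.2070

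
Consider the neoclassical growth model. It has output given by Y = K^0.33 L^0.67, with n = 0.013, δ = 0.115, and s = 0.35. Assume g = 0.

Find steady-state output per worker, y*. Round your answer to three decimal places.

At the steady state, Δk = 0, so s·k^α = (n + δ)·k.
Rearranging, k^(1−α) = s / (n + δ).
k^0.67 = 0.35 / (0.013 + 0.115) = 0.35 / 0.128 = 2.7344
k* = 2.7344^(1/0.67) ≈ 4.4878
y* = (k*)^α = 4.4878^0.33 ≈ 1.6412

y* ≈ 1.641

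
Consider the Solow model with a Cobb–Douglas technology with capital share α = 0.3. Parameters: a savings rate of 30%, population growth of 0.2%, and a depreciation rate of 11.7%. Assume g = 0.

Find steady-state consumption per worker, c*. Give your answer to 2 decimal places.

c* ≈ 1.04

At the steady state, Δk = 0, so s·k^α = (n + δ)·k.
Rearranging, k^(1−α) = s / (n + δ).
k^0.7 = 0.30 / (0.002 + 0.117) = 0.30 / 0.119 = 2.5210
k* = 2.5210^(1/0.7) ≈ 3.7469
y* = (k*)^α = 3.7469^0.3 ≈ 1.4863
c* = (1 − s)·y* = (1 − 0.30) × 1.4863 ≈ 1.0404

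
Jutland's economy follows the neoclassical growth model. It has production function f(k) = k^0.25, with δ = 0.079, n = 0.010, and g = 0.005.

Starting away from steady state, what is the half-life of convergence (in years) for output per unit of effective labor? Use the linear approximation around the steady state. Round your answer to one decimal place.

Near the steady state the convergence rate is λ = (1 − α)(n + g + δ).
λ = (1 − 0.25) × 0.094 = 0.75 × 0.094 = 0.0705
Half-life = ln 2 / λ = 0.6931 / 0.0705 ≈ 9.83 years

about 9.8 years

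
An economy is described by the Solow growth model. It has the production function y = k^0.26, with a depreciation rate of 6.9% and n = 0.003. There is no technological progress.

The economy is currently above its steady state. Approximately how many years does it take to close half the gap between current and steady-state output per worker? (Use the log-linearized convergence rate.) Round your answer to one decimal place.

Near the steady state the convergence rate is λ = (1 − α)(n + δ).
λ = (1 − 0.26) × 0.072 = 0.74 × 0.072 = 0.05328
Half-life = ln 2 / λ = 0.6931 / 0.05328 ≈ 13.01 years

about 13.0 years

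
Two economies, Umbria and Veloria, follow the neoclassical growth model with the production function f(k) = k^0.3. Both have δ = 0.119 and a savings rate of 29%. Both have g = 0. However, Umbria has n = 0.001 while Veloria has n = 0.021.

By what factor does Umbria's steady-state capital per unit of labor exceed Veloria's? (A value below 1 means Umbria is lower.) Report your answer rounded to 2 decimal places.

k*_U / k*_V ≈ 1.25

Steady-state k* = [s/(n + δ)]^(1/(1−α)), so the ratio is [ (s_U/(n + δ)_U) / (s_V/(n + δ)_V) ]^1.4286.
s_U/(n + δ)_U = 0.29/0.120 = 2.4167; s_V/(n + δ)_V = 0.29/0.140 = 2.0714.
Ratio = (2.4167/2.0714)^1.4286 = 1.1667^1.4286 ≈ 1.2464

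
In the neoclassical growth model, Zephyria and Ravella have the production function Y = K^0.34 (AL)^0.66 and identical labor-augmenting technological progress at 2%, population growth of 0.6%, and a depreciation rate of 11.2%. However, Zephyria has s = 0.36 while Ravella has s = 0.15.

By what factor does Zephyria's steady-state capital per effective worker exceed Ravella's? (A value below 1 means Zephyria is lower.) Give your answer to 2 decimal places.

ratio ≈ 3.77

Steady-state k* = [s/(n + g + δ)]^(1/(1−α)), so the ratio is [ (s_Z/(n + g + δ)_Z) / (s_R/(n + g + δ)_R) ]^1.5152.
s_Z/(n + g + δ)_Z = 0.36/0.138 = 2.6087; s_R/(n + g + δ)_R = 0.15/0.138 = 1.0870.
Ratio = (2.6087/1.0870)^1.5152 = 2.3999^1.5152 ≈ 3.7676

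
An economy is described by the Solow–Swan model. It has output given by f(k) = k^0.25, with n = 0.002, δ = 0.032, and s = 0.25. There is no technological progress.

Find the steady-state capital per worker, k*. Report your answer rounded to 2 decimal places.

In steady state, investment equals break-even investment: s·k^α = (n + δ)·k.
Dividing both sides by k: k^(1−α) = s / (n + δ).
k^0.75 = 0.25 / (0.002 + 0.032) = 0.25 / 0.034 = 7.3529
k* = 7.3529^(1/0.75) ≈ 14.2981

k* ≈ 14.30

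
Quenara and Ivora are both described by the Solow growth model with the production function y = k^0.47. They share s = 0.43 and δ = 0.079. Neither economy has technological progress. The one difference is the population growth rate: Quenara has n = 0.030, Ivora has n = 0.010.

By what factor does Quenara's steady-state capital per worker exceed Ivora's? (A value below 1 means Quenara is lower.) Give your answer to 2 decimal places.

Steady-state k* = [s/(n + δ)]^(1/(1−α)), so the ratio is [ (s_Q/(n + δ)_Q) / (s_I/(n + δ)_I) ]^1.8868.
s_Q/(n + δ)_Q = 0.43/0.109 = 3.9450; s_I/(n + δ)_I = 0.43/0.089 = 4.8315.
Ratio = (3.9450/4.8315)^1.8868 = 0.8165^1.8868 ≈ 0.6821

k*_Q / k*_I ≈ 0.68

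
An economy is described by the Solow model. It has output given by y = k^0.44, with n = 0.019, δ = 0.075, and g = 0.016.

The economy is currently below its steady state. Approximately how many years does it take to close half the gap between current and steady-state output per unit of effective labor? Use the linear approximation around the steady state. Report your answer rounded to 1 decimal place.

about 11.3 years

Near the steady state the convergence rate is λ = (1 − α)(n + g + δ).
λ = (1 − 0.44) × 0.110 = 0.56 × 0.110 = 0.0616
Half-life = ln 2 / λ = 0.6931 / 0.0616 ≈ 11.25 years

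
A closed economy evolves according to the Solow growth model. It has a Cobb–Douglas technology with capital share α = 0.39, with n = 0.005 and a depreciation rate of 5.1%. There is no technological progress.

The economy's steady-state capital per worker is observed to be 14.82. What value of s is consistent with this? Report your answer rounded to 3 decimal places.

In steady state, investment equals break-even investment: s·k^α = (n + δ)·k.
So s / (n + δ) = (k*)^(1−α) = 14.82^0.61 = 5.1787.
Therefore s = 5.1787 × (n + δ) = 5.1787 × 0.056 = 0.2900.

s ≈ 0.290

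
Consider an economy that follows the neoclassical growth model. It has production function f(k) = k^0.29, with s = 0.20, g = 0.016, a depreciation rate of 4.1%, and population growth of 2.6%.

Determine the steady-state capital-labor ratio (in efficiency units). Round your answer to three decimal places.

k* ≈ 3.451

Steady state requires s·f(k) = (n + g + δ)·k, i.e. s·k^α = (n + g + δ)·k.
Dividing both sides by k: k^(1−α) = s / (n + g + δ).
k^0.71 = 0.20 / (0.026 + 0.016 + 0.041) = 0.20 / 0.083 = 2.4096
k* = 2.4096^(1/0.71) ≈ 3.4510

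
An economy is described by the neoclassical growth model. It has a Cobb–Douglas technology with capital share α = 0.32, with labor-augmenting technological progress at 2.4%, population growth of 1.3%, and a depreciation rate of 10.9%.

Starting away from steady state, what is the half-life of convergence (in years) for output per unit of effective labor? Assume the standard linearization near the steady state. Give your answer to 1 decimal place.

half-life ≈ 7.0 years

Near the steady state the convergence rate is λ = (1 − α)(n + g + δ).
λ = (1 − 0.32) × 0.146 = 0.68 × 0.146 = 0.09928
Half-life = ln 2 / λ = 0.6931 / 0.09928 ≈ 6.98 years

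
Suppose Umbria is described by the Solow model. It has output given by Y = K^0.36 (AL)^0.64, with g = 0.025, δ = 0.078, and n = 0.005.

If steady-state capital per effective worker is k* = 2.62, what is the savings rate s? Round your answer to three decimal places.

s ≈ 0.200

Steady state requires s·f(k) = (n + g + δ)·k, i.e. s·k^α = (n + g + δ)·k.
So s / (n + g + δ) = (k*)^(1−α) = 2.62^0.64 = 1.8523.
Therefore s = 1.8523 × (n + g + δ) = 1.8523 × 0.108 = 0.2000.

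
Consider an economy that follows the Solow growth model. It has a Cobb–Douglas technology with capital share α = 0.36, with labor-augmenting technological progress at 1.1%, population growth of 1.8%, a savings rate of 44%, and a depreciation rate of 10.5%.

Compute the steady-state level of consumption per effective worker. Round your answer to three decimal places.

c* = 1.093

Steady state requires s·f(k) = (n + g + δ)·k, i.e. s·k^α = (n + g + δ)·k.
Dividing both sides by k: k^(1−α) = s / (n + g + δ).
k^0.64 = 0.44 / (0.018 + 0.011 + 0.105) = 0.44 / 0.134 = 3.2836
k* = 3.2836^(1/0.64) ≈ 6.4091
y* = (k*)^α = 6.4091^0.36 ≈ 1.9519
c* = (1 − s)·y* = (1 − 0.44) × 1.9519 ≈ 1.0931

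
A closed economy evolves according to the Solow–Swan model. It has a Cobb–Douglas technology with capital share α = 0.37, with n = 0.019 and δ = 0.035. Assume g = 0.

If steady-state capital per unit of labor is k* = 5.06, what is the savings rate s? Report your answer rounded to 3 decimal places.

Steady state requires s·f(k) = (n + δ)·k, i.e. s·k^α = (n + δ)·k.
So s / (n + δ) = (k*)^(1−α) = 5.06^0.63 = 2.7772.
Therefore s = 2.7772 × (n + δ) = 2.7772 × 0.054 = 0.1500.

s ≈ 0.150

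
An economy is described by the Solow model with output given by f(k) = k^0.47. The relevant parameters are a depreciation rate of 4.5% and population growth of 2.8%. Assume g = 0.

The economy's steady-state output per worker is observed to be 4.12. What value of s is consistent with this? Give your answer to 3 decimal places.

s ≈ 0.360

In steady state, investment equals break-even investment: s·k^α = (n + δ)·k.
Since y* = [s/(n + δ)]^(α/(1−α)), we have s/(n + δ) = (y*)^((1−α)/α) = 4.12^1.1277 = 4.9365.
Therefore s = 4.9365 × (n + δ) = 4.9365 × 0.073 = 0.3604.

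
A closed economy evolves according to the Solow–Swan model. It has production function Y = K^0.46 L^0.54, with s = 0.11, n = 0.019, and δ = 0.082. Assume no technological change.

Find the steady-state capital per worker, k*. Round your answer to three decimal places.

At the steady state, Δk = 0, so s·k^α = (n + δ)·k.
Rearranging, k^(1−α) = s / (n + δ).
k^0.54 = 0.11 / (0.019 + 0.082) = 0.11 / 0.101 = 1.0891
k* = 1.0891^(1/0.54) ≈ 1.1712

k* ≈ 1.171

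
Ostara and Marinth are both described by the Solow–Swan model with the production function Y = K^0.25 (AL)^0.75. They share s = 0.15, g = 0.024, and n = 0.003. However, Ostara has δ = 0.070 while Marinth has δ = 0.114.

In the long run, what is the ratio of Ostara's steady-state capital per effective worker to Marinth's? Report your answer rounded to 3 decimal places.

ratio ≈ 1.647

Steady-state k* = [s/(n + g + δ)]^(1/(1−α)), so the ratio is [ (s_O/(n + g + δ)_O) / (s_M/(n + g + δ)_M) ]^1.3333.
s_O/(n + g + δ)_O = 0.15/0.097 = 1.5464; s_M/(n + g + δ)_M = 0.15/0.141 = 1.0638.
Ratio = (1.5464/1.0638)^1.3333 = 1.4537^1.3333 ≈ 1.6467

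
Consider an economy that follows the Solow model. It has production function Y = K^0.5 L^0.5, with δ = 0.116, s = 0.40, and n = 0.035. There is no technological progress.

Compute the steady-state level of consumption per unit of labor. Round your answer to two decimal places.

c* = 1.59

In steady state, investment equals break-even investment: s·k^α = (n + δ)·k.
Rearranging, k^(1−α) = s / (n + δ).
k^0.5 = 0.40 / (0.035 + 0.116) = 0.40 / 0.151 = 2.6490
k* = 2.6490^(1/0.5) ≈ 7.0172
y* = (k*)^α = 7.0172^0.5 ≈ 2.6490
c* = (1 − s)·y* = (1 − 0.40) × 2.6490 ≈ 1.5894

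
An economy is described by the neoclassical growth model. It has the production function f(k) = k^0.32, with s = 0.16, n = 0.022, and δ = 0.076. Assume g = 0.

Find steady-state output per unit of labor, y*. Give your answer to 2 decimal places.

At the steady state, Δk = 0, so s·k^α = (n + δ)·k.
Rearranging, k^(1−α) = s / (n + δ).
k^0.68 = 0.16 / (0.022 + 0.076) = 0.16 / 0.098 = 1.6327
k* = 1.6327^(1/0.68) ≈ 2.0564
y* = (k*)^α = 2.0564^0.32 ≈ 1.2595

y* ≈ 1.26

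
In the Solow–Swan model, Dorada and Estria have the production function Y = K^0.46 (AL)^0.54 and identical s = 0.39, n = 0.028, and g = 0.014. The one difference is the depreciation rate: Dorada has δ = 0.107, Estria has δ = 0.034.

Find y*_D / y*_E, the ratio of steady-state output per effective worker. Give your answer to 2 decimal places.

Steady-state y* = [s/(n + g + δ)]^(α/(1−α)), so the ratio is [ (s_D/(n + g + δ)_D) / (s_E/(n + g + δ)_E) ]^0.8519.
s_D/(n + g + δ)_D = 0.39/0.149 = 2.6174; s_E/(n + g + δ)_E = 0.39/0.076 = 5.1316.
Ratio = (2.6174/5.1316)^0.8519 = 0.5101^0.8519 ≈ 0.5636

ratio ≈ 0.56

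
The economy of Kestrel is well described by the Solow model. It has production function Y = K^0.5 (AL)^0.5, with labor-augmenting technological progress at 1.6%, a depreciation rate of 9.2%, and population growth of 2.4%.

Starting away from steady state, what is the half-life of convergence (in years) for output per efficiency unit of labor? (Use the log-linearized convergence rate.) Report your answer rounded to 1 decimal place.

t_½ ≈ 10.5 years

Near the steady state the convergence rate is λ = (1 − α)(n + g + δ).
λ = (1 − 0.5) × 0.132 = 0.5 × 0.132 = 0.0660
Half-life = ln 2 / λ = 0.6931 / 0.0660 ≈ 10.50 years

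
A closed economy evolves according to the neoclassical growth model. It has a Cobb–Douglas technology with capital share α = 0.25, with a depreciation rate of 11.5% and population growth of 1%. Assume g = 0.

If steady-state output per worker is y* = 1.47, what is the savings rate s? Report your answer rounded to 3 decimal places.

At the steady state, Δk = 0, so s·k^α = (n + δ)·k.
Since y* = [s/(n + δ)]^(α/(1−α)), we have s/(n + δ) = (y*)^((1−α)/α) = 1.47^3 = 3.1765.
Therefore s = 3.1765 × (n + δ) = 3.1765 × 0.125 = 0.3971.

s ≈ 0.397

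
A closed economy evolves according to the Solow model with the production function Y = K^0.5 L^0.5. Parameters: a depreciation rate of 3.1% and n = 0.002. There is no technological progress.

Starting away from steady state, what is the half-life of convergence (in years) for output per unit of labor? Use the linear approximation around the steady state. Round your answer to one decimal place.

Near the steady state the convergence rate is λ = (1 − α)(n + δ).
λ = (1 − 0.5) × 0.033 = 0.5 × 0.033 = 0.0165
Half-life = ln 2 / λ = 0.6931 / 0.0165 ≈ 42.01 years

half-life ≈ 42.0 years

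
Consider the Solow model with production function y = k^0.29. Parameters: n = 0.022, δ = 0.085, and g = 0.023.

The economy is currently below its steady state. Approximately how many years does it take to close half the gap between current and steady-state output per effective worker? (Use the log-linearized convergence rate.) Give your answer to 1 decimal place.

half-life ≈ 7.5 years

Near the steady state the convergence rate is λ = (1 − α)(n + g + δ).
λ = (1 − 0.29) × 0.130 = 0.71 × 0.130 = 0.0923
Half-life = ln 2 / λ = 0.6931 / 0.0923 ≈ 7.51 years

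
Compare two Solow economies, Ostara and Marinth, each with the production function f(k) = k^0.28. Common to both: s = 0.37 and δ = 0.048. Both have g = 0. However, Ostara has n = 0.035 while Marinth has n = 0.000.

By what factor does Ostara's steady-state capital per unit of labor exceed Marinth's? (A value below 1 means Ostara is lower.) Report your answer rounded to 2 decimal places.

Steady-state k* = [s/(n + δ)]^(1/(1−α)), so the ratio is [ (s_O/(n + δ)_O) / (s_M/(n + δ)_M) ]^1.3889.
s_O/(n + δ)_O = 0.37/0.083 = 4.4578; s_M/(n + δ)_M = 0.37/0.048 = 7.7083.
Ratio = (4.4578/7.7083)^1.3889 = 0.5783^1.3889 ≈ 0.4674

ratio ≈ 0.47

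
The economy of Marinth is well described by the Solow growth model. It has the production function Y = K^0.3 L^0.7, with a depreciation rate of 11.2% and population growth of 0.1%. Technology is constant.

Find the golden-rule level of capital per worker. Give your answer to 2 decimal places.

k_gold ≈ 4.03

The golden rule sets f'(k) = n + δ, i.e. α·k^(α−1) = n + δ.
So k^(1−α) = α / (n + δ) = 0.3 / 0.113 = 2.6549.
k_gold = 2.6549^(1/0.7) ≈ 4.0344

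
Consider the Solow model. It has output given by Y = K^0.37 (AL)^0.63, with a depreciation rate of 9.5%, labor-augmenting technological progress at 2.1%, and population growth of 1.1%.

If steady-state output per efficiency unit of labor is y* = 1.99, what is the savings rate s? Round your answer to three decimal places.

s ≈ 0.410

Steady state requires s·f(k) = (n + g + δ)·k, i.e. s·k^α = (n + g + δ)·k.
Since y* = [s/(n + g + δ)]^(α/(1−α)), we have s/(n + g + δ) = (y*)^((1−α)/α) = 1.99^1.7027 = 3.2274.
Therefore s = 3.2274 × (n + g + δ) = 3.2274 × 0.127 = 0.4099.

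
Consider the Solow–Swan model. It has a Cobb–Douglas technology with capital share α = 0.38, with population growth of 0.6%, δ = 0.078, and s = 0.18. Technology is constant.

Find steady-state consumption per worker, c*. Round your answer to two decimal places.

Steady state requires s·f(k) = (n + δ)·k, i.e. s·k^α = (n + δ)·k.
Rearranging, k^(1−α) = s / (n + δ).
k^0.62 = 0.18 / (0.006 + 0.078) = 0.18 / 0.084 = 2.1429
k* = 2.1429^(1/0.62) ≈ 3.4188
y* = (k*)^α = 3.4188^0.38 ≈ 1.5954
c* = (1 − s)·y* = (1 − 0.18) × 1.5954 ≈ 1.3082

c* ≈ 1.31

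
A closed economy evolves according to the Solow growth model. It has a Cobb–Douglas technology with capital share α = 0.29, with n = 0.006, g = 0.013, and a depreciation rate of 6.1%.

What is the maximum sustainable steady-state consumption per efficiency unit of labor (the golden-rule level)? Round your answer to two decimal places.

c_gold ≈ 1.20

At the golden rule, f'(k) = n + g + δ, so α·k^(α−1) = n + g + δ and k_gold = (α/(n + g + δ))^(1/(1−α)).
k_gold = (0.29/0.080)^(1/0.71) = 3.6250^1.4085 ≈ 6.1346
c_gold = f(k_gold) − (n + g + δ)·k_gold = 1.6922 − 0.080×6.1346 ≈ 1.2014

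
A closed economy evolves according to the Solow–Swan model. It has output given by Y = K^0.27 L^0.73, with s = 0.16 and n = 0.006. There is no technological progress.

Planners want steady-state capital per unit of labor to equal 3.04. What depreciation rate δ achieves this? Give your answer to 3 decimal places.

δ ≈ 0.065

In steady state, investment equals break-even investment: s·k^α = (n + δ)·k.
So s / (n + δ) = (k*)^(1−α) = 3.04^0.73 = 2.2516.
Therefore n + δ = s / 2.2516 = 0.16 / 2.2516 = 0.0711, so δ = 0.0711 − 0.006 = 0.0651.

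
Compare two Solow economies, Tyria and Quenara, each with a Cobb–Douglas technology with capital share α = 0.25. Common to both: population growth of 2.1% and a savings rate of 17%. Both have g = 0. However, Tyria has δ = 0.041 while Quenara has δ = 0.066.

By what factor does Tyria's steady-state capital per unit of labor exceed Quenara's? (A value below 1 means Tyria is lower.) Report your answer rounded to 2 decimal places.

k*_T / k*_Q ≈ 1.57

Steady-state k* = [s/(n + δ)]^(1/(1−α)), so the ratio is [ (s_T/(n + δ)_T) / (s_Q/(n + δ)_Q) ]^1.3333.
s_T/(n + δ)_T = 0.17/0.062 = 2.7419; s_Q/(n + δ)_Q = 0.17/0.087 = 1.9540.
Ratio = (2.7419/1.9540)^1.3333 = 1.4032^1.3333 ≈ 1.5709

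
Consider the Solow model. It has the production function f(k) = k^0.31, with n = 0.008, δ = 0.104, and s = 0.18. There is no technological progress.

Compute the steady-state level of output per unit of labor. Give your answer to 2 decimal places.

Steady state requires s·f(k) = (n + δ)·k, i.e. s·k^α = (n + δ)·k.
Dividing both sides by k: k^(1−α) = s / (n + δ).
k^0.69 = 0.18 / (0.008 + 0.104) = 0.18 / 0.112 = 1.6071
k* = 1.6071^(1/0.69) ≈ 1.9889
y* = (k*)^α = 1.9889^0.31 ≈ 1.2376

y* ≈ 1.24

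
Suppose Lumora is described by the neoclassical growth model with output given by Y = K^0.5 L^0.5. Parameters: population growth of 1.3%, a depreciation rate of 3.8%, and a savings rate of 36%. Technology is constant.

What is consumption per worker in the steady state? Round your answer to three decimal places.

c* = 4.518

At the steady state, Δk = 0, so s·k^α = (n + δ)·k.
Dividing both sides by k: k^(1−α) = s / (n + δ).
k^0.5 = 0.36 / (0.013 + 0.038) = 0.36 / 0.051 = 7.0588
k* = 7.0588^(1/0.5) ≈ 49.8267
y* = (k*)^α = 49.8267^0.5 ≈ 7.0588
c* = (1 − s)·y* = (1 − 0.36) × 7.0588 ≈ 4.5176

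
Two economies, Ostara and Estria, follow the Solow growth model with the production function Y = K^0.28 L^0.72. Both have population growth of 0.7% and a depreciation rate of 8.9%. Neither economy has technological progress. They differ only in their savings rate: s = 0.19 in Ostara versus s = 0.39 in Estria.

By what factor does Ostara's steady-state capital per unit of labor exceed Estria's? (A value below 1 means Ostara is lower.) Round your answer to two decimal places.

Steady-state k* = [s/(n + δ)]^(1/(1−α)), so the ratio is [ (s_O/(n + δ)_O) / (s_E/(n + δ)_E) ]^1.3889.
s_O/(n + δ)_O = 0.19/0.096 = 1.9792; s_E/(n + δ)_E = 0.39/0.096 = 4.0625.
Ratio = (1.9792/4.0625)^1.3889 = 0.4872^1.3889 ≈ 0.3683

ratio ≈ 0.37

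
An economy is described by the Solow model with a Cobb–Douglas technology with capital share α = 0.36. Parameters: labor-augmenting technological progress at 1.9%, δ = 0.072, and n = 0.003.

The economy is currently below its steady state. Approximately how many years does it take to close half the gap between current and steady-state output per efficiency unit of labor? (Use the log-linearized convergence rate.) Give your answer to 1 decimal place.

half-life ≈ 11.5 years

Near the steady state the convergence rate is λ = (1 − α)(n + g + δ).
λ = (1 − 0.36) × 0.094 = 0.64 × 0.094 = 0.06016
Half-life = ln 2 / λ = 0.6931 / 0.06016 ≈ 11.52 years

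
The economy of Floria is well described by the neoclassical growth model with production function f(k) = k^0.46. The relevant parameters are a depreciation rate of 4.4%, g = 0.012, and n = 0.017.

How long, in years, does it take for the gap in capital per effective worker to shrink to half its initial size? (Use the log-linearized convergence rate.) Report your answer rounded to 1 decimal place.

about 17.6 years

Near the steady state the convergence rate is λ = (1 − α)(n + g + δ).
λ = (1 − 0.46) × 0.073 = 0.54 × 0.073 = 0.03942
Half-life = ln 2 / λ = 0.6931 / 0.03942 ≈ 17.58 years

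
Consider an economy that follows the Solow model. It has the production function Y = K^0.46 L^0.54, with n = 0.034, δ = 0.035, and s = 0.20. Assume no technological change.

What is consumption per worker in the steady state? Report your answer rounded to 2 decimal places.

c* ≈ 1.98

In steady state, investment equals break-even investment: s·k^α = (n + δ)·k.
Rearranging, k^(1−α) = s / (n + δ).
k^0.54 = 0.20 / (0.034 + 0.035) = 0.20 / 0.069 = 2.8986
k* = 2.8986^(1/0.54) ≈ 7.1764
y* = (k*)^α = 7.1764^0.46 ≈ 2.4758
c* = (1 − s)·y* = (1 − 0.20) × 2.4758 ≈ 1.9806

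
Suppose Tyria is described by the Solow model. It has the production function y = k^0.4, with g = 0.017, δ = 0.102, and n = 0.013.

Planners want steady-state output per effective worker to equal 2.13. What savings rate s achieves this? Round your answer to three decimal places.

Steady state requires s·f(k) = (n + g + δ)·k, i.e. s·k^α = (n + g + δ)·k.
Since y* = [s/(n + g + δ)]^(α/(1−α)), we have s/(n + g + δ) = (y*)^((1−α)/α) = 2.13^1.5 = 3.1086.
Therefore s = 3.1086 × (n + g + δ) = 3.1086 × 0.132 = 0.4103.

s ≈ 0.410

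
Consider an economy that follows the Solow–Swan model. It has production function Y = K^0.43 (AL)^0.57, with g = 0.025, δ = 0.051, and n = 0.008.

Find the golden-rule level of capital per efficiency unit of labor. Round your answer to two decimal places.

The golden rule sets f'(k) = n + g + δ, i.e. α·k^(α−1) = n + g + δ.
So k^(1−α) = α / (n + g + δ) = 0.43 / 0.084 = 5.1190.
k_gold = 5.1190^(1/0.57) ≈ 17.5463

k_gold ≈ 17.55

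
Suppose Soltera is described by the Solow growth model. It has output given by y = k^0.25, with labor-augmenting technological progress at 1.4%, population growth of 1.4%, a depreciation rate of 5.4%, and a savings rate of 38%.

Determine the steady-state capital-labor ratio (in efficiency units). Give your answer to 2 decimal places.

Steady state requires s·f(k) = (n + g + δ)·k, i.e. s·k^α = (n + g + δ)·k.
Dividing both sides by k: k^(1−α) = s / (n + g + δ).
k^0.75 = 0.38 / (0.014 + 0.014 + 0.054) = 0.38 / 0.082 = 4.6341
k* = 4.6341^(1/0.75) ≈ 7.7260

k* ≈ 7.73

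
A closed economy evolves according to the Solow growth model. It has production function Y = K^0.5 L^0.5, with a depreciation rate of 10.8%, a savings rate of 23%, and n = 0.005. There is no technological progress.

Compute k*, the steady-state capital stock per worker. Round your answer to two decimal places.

In steady state, investment equals break-even investment: s·k^α = (n + δ)·k.
Rearranging, k^(1−α) = s / (n + δ).
k^0.5 = 0.23 / (0.005 + 0.108) = 0.23 / 0.113 = 2.0354
k* = 2.0354^(1/0.5) ≈ 4.1429

k* ≈ 4.14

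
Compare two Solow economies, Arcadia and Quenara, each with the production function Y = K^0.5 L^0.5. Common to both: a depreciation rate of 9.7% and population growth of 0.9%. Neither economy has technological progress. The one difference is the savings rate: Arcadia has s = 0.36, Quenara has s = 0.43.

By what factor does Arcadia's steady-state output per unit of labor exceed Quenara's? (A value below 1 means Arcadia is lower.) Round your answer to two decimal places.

y*_A / y*_Q ≈ 0.84

Steady-state y* = [s/(n + δ)]^(α/(1−α)), so the ratio is [ (s_A/(n + δ)_A) / (s_Q/(n + δ)_Q) ]^1.
s_A/(n + δ)_A = 0.36/0.106 = 3.3962; s_Q/(n + δ)_Q = 0.43/0.106 = 4.0566.
Ratio = (3.3962/4.0566)^1 = 0.8372^1 ≈ 0.8372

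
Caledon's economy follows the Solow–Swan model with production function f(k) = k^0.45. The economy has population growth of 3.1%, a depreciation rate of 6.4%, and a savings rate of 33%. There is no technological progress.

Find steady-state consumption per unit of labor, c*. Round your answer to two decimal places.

In steady state, investment equals break-even investment: s·k^α = (n + δ)·k.
Dividing both sides by k: k^(1−α) = s / (n + δ).
k^0.55 = 0.33 / (0.031 + 0.064) = 0.33 / 0.095 = 3.4737
k* = 3.4737^(1/0.55) ≈ 9.6219
y* = (k*)^α = 9.6219^0.45 ≈ 2.7699
c* = (1 − s)·y* = (1 − 0.33) × 2.7699 ≈ 1.8558

c* = 1.86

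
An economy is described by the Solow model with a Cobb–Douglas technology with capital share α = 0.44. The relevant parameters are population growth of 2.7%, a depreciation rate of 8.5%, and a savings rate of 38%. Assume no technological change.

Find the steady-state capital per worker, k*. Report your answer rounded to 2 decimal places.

k* = 8.86

At the steady state, Δk = 0, so s·k^α = (n + δ)·k.
Dividing both sides by k: k^(1−α) = s / (n + δ).
k^0.56 = 0.38 / (0.027 + 0.085) = 0.38 / 0.112 = 3.3929
k* = 3.3929^(1/0.56) ≈ 8.8603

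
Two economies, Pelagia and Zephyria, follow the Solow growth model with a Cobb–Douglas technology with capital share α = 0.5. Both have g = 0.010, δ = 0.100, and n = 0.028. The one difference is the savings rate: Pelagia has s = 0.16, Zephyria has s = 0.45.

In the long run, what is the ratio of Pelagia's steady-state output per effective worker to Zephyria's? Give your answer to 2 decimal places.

Steady-state y* = [s/(n + g + δ)]^(α/(1−α)), so the ratio is [ (s_P/(n + g + δ)_P) / (s_Z/(n + g + δ)_Z) ]^1.
s_P/(n + g + δ)_P = 0.16/0.138 = 1.1594; s_Z/(n + g + δ)_Z = 0.45/0.138 = 3.2609.
Ratio = (1.1594/3.2609)^1 = 0.3555^1 ≈ 0.3555

y*_P / y*_Z ≈ 0.36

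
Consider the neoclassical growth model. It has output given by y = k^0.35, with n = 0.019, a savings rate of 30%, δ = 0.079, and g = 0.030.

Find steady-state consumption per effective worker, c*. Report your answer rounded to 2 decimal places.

Steady state requires s·f(k) = (n + g + δ)·k, i.e. s·k^α = (n + g + δ)·k.
Rearranging, k^(1−α) = s / (n + g + δ).
k^0.65 = 0.30 / (0.019 + 0.030 + 0.079) = 0.30 / 0.128 = 2.3438
k* = 2.3438^(1/0.65) ≈ 3.7077
y* = (k*)^α = 3.7077^0.35 ≈ 1.5819
c* = (1 − s)·y* = (1 − 0.30) × 1.5819 ≈ 1.1073

c* = 1.11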